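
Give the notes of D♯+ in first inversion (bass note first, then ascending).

F##, A##, D#

D♯+ = D#–F##–A##; first inversion → third (F##) lowest.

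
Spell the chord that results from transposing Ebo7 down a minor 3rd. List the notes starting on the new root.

Eb down a minor 3rd → C. New chord: C diminished seventh.
Root: C
Minor 3rd (3rd): Eb
Diminished 5th (5th): Gb
Diminished 7th (7th): Bbb

C – Eb – Gb – Bbb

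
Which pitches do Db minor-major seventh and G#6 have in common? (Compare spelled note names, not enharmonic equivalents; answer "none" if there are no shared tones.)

none

Db minor-major seventh = Db, Fb, Ab, C.
G#6 = G#, B#, D#, E#.
Shared: none.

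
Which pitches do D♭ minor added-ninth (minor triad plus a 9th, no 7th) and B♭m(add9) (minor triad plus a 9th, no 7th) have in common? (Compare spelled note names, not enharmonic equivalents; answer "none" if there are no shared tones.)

D♭ minor added-ninth = Db, Fb, Ab, Eb.
B♭m(add9) = Bb, Db, F, C.
Shared: Db.

Db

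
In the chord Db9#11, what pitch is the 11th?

G

Db9#11 is built on Db; its 11th is an augmented 11th above the root.
A fourth above D uses the letter G, and the augmented 11th above Db is G.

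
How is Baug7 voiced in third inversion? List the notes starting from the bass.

A  B  D♯  F𝄪

In root position, Baug7 is B–D♯–F𝄪–A.
Third inversion puts the seventh (A) in the bass.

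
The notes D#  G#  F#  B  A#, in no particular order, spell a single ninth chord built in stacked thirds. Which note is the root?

G#

Arranged so that each adjacent pair is a third by letter name: G# – B – D# – F# – A#.
The bottom of that stack, G#, is the root (this is G# minor ninth).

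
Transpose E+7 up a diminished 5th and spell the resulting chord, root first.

Bb, D, F#, Ab

Transposed root: E → Bb (diminished 5th up). So we spell Bb augmented seventh:
Bb — root
D — major 3rd
F# — augmented 5th
Ab — minor 7th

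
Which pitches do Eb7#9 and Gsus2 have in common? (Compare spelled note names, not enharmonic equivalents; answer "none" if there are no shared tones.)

Eb7#9 = Eb, G, Bb, Db, F#.
Gsus2 = G, A, D.
Shared: G.

G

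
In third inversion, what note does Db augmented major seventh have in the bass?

C

Db augmented major seventh in root position is Db–F–A–C.
Third inversion places the seventh in the bass, which is C.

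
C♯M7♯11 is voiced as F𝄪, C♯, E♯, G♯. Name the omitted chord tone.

B♯

The full C♯M7♯11 chord is C♯, E♯, G♯, B♯, F𝄪.
Comparing with the voicing, the major 7th (7th) — B♯ — is absent.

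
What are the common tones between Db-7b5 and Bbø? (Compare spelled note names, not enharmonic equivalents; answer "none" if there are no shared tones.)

Db – Fb

Db-7b5: Db Fb Abb Cb
Bbø: Bb Db Fb Ab
Common to both → Db, Fb.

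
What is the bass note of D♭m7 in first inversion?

F♭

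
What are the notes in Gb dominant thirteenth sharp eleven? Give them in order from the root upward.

Gb  Bb  Db  Fb  Ab  C  Eb

Gb dominant thirteenth sharp eleven: dominant thirteenth sharp eleven on Gb.
root → Gb
3rd (major 3rd) → Bb
5th (perfect 5th) → Db
7th (minor 7th) → Fb
9th (major 9th) → Ab
11th (augmented 11th) → C
13th (major 13th) → Eb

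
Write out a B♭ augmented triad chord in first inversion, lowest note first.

D – F♯ – B♭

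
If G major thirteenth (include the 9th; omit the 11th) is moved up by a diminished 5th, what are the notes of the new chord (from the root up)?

A diminished 5th up from G is Db, so the new chord is Db major thirteenth.
- root: Db
- major 3rd: F
- perfect 5th: Ab
- major 7th: C
- major 9th: Eb
- major 13th: Bb

Db F Ab C Eb Bb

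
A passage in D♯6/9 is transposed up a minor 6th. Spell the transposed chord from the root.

B, D#, F#, G#, C#

A minor 6th up from D# is B, so the new chord is B six-nine.
Root: B
Major 3rd (3rd): D#
Perfect 5th (5th): F#
Major 6th (6th): G#
Major 9th (9th): C#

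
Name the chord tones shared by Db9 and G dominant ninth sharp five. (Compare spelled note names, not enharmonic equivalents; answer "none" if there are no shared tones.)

Db9: Db F Ab Cb Eb
G dominant ninth sharp five: G B D# F A
Common to both → F.

F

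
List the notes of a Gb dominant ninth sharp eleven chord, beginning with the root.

Gb dominant ninth sharp eleven is a dominant ninth sharp eleven built on G-flat.
Root: G-flat
Major 3rd (3rd): B-flat
Perfect 5th (5th): D-flat
Minor 7th (7th): F-flat
Major 9th (9th): A-flat
Augmented 11th (11th): C

G-flat  B-flat  D-flat  F-flat  A-flat  C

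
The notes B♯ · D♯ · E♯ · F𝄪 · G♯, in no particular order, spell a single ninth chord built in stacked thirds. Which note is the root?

E♯

Arranged so that each adjacent pair is a third by letter name: E♯ – G♯ – B♯ – D♯ – F𝄪.
The bottom of that stack, E♯, is the root (this is E♯ minor ninth).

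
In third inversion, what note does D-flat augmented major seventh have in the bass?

D-flat augmented major seventh = Db–F–A–C. Third inversion → seventh in the bass = C.

C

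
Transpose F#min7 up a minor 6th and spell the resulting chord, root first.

D F A C

Transposed root: F# → D (minor 6th up). So we spell D minor seventh:
root → D
3rd (minor 3rd) → F
5th (perfect 5th) → A
7th (minor 7th) → C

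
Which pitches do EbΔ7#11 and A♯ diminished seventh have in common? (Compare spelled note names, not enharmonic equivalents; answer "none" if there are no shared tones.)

G

EbΔ7#11 = Eb, G, Bb, D, A.
A♯ diminished seventh = A#, C#, E, G.
Shared: G.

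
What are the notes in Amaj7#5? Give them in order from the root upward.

Amaj7#5 is an augmented major seventh built on A.
A — root
C# — major 3rd
E# — augmented 5th
G# — major 7th

A, C#, E#, G#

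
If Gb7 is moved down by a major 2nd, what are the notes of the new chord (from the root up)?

Fb, Ab, Cb, Ebb

Transposed root: Gb → Fb (major 2nd down). So we spell Fb dominant seventh:
Root: Fb
Major 3rd (3rd): Ab
Perfect 5th (5th): Cb
Minor 7th (7th): Ebb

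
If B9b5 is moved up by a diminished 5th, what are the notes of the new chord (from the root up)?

B up a diminished 5th → F. New chord: F dominant ninth flat five.
root → F
3rd (major 3rd) → A
5th (diminished 5th) → Cb
7th (minor 7th) → Eb
9th (major 9th) → G

F, A, Cb, Eb, G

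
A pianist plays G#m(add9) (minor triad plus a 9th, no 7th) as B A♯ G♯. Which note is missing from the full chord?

D♯

The full G#m(add9) chord is G♯, B, D♯, A♯.
Comparing with the voicing, the perfect 5th (5th) — D♯ — is absent.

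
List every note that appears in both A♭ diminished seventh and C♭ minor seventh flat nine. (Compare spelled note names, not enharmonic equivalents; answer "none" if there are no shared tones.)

A♭ diminished seventh: Ab Cb Ebb Gbb
C♭ minor seventh flat nine: Cb Ebb Gb Bbb Dbb
Common to both → Cb, Ebb.

Cb – Ebb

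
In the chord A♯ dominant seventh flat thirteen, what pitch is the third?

C𝄪

Root of A♯ dominant seventh flat thirteen = A♯. The 3rd is a major 3rd: A♯ up a major 3rd → C𝄪.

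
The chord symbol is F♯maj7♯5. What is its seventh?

Root of F♯maj7♯5 = F♯. The 7th is a major 7th: F♯ up a major 7th → E♯.

E♯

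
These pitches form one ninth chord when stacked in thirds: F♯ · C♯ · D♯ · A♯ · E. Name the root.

D♯

Stacking in thirds gives D♯ – F♯ – A♯ – C♯ – E, so D♯ is the root — D♯ minor seventh flat nine.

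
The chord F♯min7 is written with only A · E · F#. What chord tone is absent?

C#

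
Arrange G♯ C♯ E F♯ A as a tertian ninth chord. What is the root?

Arranged so that each adjacent pair is a third by letter name: F♯ – A – C♯ – E – G♯.
The bottom of that stack, F♯, is the root (this is F♯ minor ninth).

F♯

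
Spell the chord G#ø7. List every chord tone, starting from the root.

G#  B  D  F#

G#ø7 is a half-diminished seventh built on G#.
Root: G#
Minor 3rd (3rd): B
Diminished 5th (5th): D
Minor 7th (7th): F#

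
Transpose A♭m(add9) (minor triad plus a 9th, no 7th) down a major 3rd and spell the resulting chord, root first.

A major 3rd down from Ab is Fb, so the new chord is Fb minor added-ninth.
- root: Fb
- minor 3rd: Abb
- perfect 5th: Cb
- major 9th: Gb

Fb Abb Cb Gb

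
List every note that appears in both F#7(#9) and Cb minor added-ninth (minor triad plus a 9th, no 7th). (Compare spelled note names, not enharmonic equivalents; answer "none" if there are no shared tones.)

F#7(#9): F♯ A♯ C♯ E G𝄪
Cb minor added-ninth: C♭ E𝄫 G♭ D♭
Common to both → none.

none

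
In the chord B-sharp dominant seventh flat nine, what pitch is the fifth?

F-double-sharp

Root of B-sharp dominant seventh flat nine = B-sharp. The 5th is a perfect 5th: B-sharp up a perfect 5th → F-double-sharp.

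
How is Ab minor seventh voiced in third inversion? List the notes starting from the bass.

Gb – Ab – Cb – Eb

Ab minor seventh = Ab–Cb–Eb–Gb; third inversion → seventh (Gb) lowest.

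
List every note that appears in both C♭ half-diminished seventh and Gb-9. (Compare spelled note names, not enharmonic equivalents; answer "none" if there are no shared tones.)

C♭ half-diminished seventh: Cb Ebb Gbb Bbb
Gb-9: Gb Bbb Db Fb Ab
Common to both → Bbb.

Bbb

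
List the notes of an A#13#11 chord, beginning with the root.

A♯ C𝄪 E♯ G♯ B♯ D𝄪 F𝄪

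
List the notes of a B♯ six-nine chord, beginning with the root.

B-sharp, D-double-sharp, F-double-sharp, G-double-sharp, C-double-sharp

Root B-sharp, quality six-nine:
B-sharp — root
D-double-sharp — major 3rd
F-double-sharp — perfect 5th
G-double-sharp — major 6th
C-double-sharp — major 9th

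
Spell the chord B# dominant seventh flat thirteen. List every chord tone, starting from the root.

B# – D## – F## – A# – G#

B# dominant seventh flat thirteen is a dominant seventh flat thirteen built on B#.
Root: B#
Major 3rd (3rd): D##
Perfect 5th (5th): F##
Minor 7th (7th): A#
Minor 13th (13th): G#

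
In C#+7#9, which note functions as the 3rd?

E#

Root of C#+7#9 = C#. The 3rd is a major 3rd: C# up a major 3rd → E#.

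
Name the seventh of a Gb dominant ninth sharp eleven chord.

F-flat

Gb dominant ninth sharp eleven is built on G-flat; its 7th is a minor 7th above the root.
A seventh above G uses the letter F, and the minor 7th above G-flat is F-flat.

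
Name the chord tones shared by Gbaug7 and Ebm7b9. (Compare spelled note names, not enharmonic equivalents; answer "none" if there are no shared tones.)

Gbaug7 = Gb, Bb, D, Fb.
Ebm7b9 = Eb, Gb, Bb, Db, Fb.
Shared: Gb, Bb, Fb.

Gb, Bb, Fb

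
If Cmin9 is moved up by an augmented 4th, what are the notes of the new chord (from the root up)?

F#  A  C#  E  G#

An augmented 4th up from C is F#, so the new chord is F# minor ninth.
Root: F#
Minor 3rd (3rd): A
Perfect 5th (5th): C#
Minor 7th (7th): E
Major 9th (9th): G#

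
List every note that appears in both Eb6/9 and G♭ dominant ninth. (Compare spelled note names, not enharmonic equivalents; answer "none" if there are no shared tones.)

Eb6/9: Eb G Bb C F
G♭ dominant ninth: Gb Bb Db Fb Ab
Common to both → Bb.

Bb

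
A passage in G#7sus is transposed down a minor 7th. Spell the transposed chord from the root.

A minor 7th down from G♯ is A♯, so the new chord is A♯ dominant seventh suspended fourth.
- root: A♯
- perfect 4th: D♯
- perfect 5th: E♯
- minor 7th: G♯

A♯ – D♯ – E♯ – G♯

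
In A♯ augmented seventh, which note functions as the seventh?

A♯ augmented seventh is built on A#; its 7th is a minor 7th above the root.
A seventh above A uses the letter G, and the minor 7th above A# is G#.

G#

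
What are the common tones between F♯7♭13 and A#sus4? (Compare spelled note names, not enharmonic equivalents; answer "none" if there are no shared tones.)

A♯

F♯7♭13 = F♯, A♯, C♯, E, D.
A#sus4 = A♯, D♯, E♯.
Shared: A♯.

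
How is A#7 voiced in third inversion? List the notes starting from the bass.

A#7 = A#–C##–E#–G#; third inversion → seventh (G#) lowest.

G#, A#, C##, E#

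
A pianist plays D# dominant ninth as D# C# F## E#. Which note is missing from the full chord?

A#

D# dominant ninth = D#, F##, A#, C#, E#. The voicing lacks the 5th (perfect 5th), A#.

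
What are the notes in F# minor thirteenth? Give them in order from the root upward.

F-sharp  A  C-sharp  E  G-sharp  B  D-sharp

F# minor thirteenth is a minor thirteenth built on F-sharp.
root → F-sharp
3rd (minor 3rd) → A
5th (perfect 5th) → C-sharp
7th (minor 7th) → E
9th (major 9th) → G-sharp
11th (perfect 11th) → B
13th (major 13th) → D-sharp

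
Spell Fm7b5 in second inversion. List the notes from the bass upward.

In root position, Fm7b5 is F–Ab–Cb–Eb.
Second inversion puts the fifth (Cb) in the bass.

Cb, Eb, F, Ab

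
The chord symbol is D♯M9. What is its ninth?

D♯M9 is built on D♯; its 9th is a major 9th above the root.
A second above D uses the letter E, and the major 9th above D♯ is E♯.

E♯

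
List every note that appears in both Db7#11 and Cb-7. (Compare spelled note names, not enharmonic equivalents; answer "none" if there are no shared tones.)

Cb

Db7#11: Db F Ab Cb G
Cb-7: Cb Ebb Gb Bbb
Common to both → Cb.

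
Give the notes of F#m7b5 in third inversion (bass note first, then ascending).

E, F#, A, C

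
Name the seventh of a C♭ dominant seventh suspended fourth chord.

B𝄫

C♭ dominant seventh suspended fourth is built on C♭; its 7th is a minor 7th above the root.
A seventh above C uses the letter B, and the minor 7th above C♭ is B𝄫.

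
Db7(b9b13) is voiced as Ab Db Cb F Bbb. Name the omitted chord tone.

Db7(b9b13) = Db, F, Ab, Cb, Ebb, Bbb. The voicing lacks the 9th (minor 9th), Ebb.

Ebb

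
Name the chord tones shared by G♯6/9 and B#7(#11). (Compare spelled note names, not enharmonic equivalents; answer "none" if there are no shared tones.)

B# A#

G♯6/9: G# B# D# E# A#
B#7(#11): B# D## F## A# E##
Common to both → B#, A#.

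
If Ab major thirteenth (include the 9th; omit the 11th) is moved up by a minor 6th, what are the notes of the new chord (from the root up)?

Fb, Ab, Cb, Eb, Gb, Db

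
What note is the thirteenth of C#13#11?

A#

C#13#11 is built on C#; its 13th is a major 13th above the root.
A sixth above C uses the letter A, and the major 13th above C# is A#.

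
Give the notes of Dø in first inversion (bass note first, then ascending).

F, Ab, C, D

In root position, Dø is D–F–Ab–C.
First inversion puts the third (F) in the bass.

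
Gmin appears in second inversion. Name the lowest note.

Gmin = G–B♭–D. Second inversion → fifth in the bass = D.

D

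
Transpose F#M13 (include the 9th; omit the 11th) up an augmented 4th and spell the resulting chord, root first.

An augmented 4th up from F# is B#, so the new chord is B# major thirteenth.
Root: B#
Major 3rd (3rd): D##
Perfect 5th (5th): F##
Major 7th (7th): A##
Major 9th (9th): C##
Major 13th (13th): G##

B#, D##, F##, A##, C##, G##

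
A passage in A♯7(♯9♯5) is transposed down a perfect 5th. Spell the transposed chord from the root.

Transposed root: A# → D# (perfect 5th down). So we spell D# dominant seventh sharp nine sharp five:
- root: D#
- major 3rd: F##
- augmented 5th: A##
- minor 7th: C#
- augmented 9th: E##

D# – F## – A## – C# – E##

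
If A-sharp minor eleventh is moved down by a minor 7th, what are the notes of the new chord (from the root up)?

B#, D#, F##, A#, C##, E#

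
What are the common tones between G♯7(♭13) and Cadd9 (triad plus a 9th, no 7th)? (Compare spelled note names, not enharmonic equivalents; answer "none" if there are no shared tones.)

E

G♯7(♭13): G# B# D# F# E
Cadd9: C E G D
Common to both → E.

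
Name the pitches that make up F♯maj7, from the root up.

F♯maj7 is a major seventh built on F#.
F# — root
A# — major 3rd
C# — perfect 5th
E# — major 7th

F# – A# – C# – E#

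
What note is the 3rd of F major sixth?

Root of F major sixth = F. The 3rd is a major 3rd: F up a major 3rd → A.

A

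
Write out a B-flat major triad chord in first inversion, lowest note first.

D, F, B-flat

In root position, B-flat major triad is B-flat–D–F.
First inversion puts the third (D) in the bass.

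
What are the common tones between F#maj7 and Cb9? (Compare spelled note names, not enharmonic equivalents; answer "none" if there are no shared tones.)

none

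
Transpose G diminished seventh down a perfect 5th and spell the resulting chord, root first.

C Eb Gb Bbb

A perfect 5th down from G is C, so the new chord is C diminished seventh.
Root: C
Minor 3rd (3rd): Eb
Diminished 5th (5th): Gb
Diminished 7th (7th): Bbb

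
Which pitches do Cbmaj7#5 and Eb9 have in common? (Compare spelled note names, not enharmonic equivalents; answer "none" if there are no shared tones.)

Cbmaj7#5: Cb Eb G Bb
Eb9: Eb G Bb Db F
Common to both → Eb, G, Bb.

Eb, G, Bb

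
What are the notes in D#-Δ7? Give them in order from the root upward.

D#-Δ7 is a minor-major seventh built on D♯.
root → D♯
3rd (minor 3rd) → F♯
5th (perfect 5th) → A♯
7th (major 7th) → C𝄪

D♯  F♯  A♯  C𝄪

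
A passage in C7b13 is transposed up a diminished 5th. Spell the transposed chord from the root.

Gb  Bb  Db  Fb  Ebb

C up a diminished 5th → Gb. New chord: Gb dominant seventh flat thirteen.
Gb — root
Bb — major 3rd
Db — perfect 5th
Fb — minor 7th
Ebb — minor 13th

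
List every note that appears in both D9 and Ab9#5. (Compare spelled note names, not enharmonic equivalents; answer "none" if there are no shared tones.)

D9 = D, F♯, A, C, E.
Ab9#5 = A♭, C, E, G♭, B♭.
Shared: C, E.

C E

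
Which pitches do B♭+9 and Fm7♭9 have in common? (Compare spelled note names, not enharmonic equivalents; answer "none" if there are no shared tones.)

Ab  C

B♭+9: Bb D F# Ab C
Fm7♭9: F Ab C Eb Gb
Common to both → Ab, C.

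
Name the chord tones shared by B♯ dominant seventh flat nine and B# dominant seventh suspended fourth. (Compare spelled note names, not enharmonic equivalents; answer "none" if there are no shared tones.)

B♯ dominant seventh flat nine = B-sharp, D-double-sharp, F-double-sharp, A-sharp, C-sharp.
B# dominant seventh suspended fourth = B-sharp, E-sharp, F-double-sharp, A-sharp.
Shared: B-sharp, F-double-sharp, A-sharp.

B-sharp, F-double-sharp, A-sharp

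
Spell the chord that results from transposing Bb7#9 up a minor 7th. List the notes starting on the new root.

A minor 7th up from Bb is Ab, so the new chord is Ab dominant seventh sharp nine.
Root: Ab
Major 3rd (3rd): C
Perfect 5th (5th): Eb
Minor 7th (7th): Gb
Augmented 9th (9th): B

Ab, C, Eb, Gb, B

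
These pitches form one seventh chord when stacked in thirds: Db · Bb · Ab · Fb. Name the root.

Arranged so that each adjacent pair is a third by letter name: Bb – Db – Fb – Ab.
The bottom of that stack, Bb, is the root (this is Bb half-diminished seventh).

Bb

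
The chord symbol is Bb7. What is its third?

D

Bb7 is built on Bb; its 3rd is a major 3rd above the root.
A third above B uses the letter D, and the major 3rd above Bb is D.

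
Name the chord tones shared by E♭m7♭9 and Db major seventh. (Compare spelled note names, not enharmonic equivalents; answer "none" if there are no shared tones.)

E♭m7♭9 = Eb, Gb, Bb, Db, Fb.
Db major seventh = Db, F, Ab, C.
Shared: Db.

Db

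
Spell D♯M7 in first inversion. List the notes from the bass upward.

F## – A# – C## – D#

In root position, D♯M7 is D#–F##–A#–C##.
First inversion puts the third (F##) in the bass.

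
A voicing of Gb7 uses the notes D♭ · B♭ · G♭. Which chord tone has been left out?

F♭

Gb7 = G♭, B♭, D♭, F♭. The voicing lacks the 7th (minor 7th), F♭.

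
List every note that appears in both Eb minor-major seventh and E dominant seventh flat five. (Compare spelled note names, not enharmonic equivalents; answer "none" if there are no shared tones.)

Eb minor-major seventh = E♭, G♭, B♭, D.
E dominant seventh flat five = E, G♯, B♭, D.
Shared: B♭, D.

B♭  D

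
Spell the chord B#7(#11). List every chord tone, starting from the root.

B#, D##, F##, A#, E##

Root B#, quality dominant seventh sharp eleven:
Root: B#
Major 3rd (3rd): D##
Perfect 5th (5th): F##
Minor 7th (7th): A#
Augmented 11th (11th): E##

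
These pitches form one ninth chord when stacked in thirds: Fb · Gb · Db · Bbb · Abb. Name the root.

Gb

Stacking in thirds gives Gb – Bbb – Db – Fb – Abb, so Gb is the root — Gb minor seventh flat nine.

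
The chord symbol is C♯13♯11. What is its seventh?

Root of C♯13♯11 = C#. The 7th is a minor 7th: C# up a minor 7th → B.

B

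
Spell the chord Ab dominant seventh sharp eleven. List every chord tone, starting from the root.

Ab, C, Eb, Gb, D

Root Ab, quality dominant seventh sharp eleven:
Root: Ab
Major 3rd (3rd): C
Perfect 5th (5th): Eb
Minor 7th (7th): Gb
Augmented 11th (11th): D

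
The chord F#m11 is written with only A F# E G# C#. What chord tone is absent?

B

F#m11 = F#, A, C#, E, G#, B. The voicing lacks the 11th (perfect 11th), B.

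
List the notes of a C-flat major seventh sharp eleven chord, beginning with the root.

C-flat  E-flat  G-flat  B-flat  F

C-flat major seventh sharp eleven: major seventh sharp eleven on C-flat.
root → C-flat
3rd (major 3rd) → E-flat
5th (perfect 5th) → G-flat
7th (major 7th) → B-flat
11th (augmented 11th) → F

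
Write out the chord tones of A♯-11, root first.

A#, C#, E#, G#, B#, D#

Root A#, quality minor eleventh:
- root: A#
- minor 3rd: C#
- perfect 5th: E#
- minor 7th: G#
- major 9th: B#
- perfect 11th: D#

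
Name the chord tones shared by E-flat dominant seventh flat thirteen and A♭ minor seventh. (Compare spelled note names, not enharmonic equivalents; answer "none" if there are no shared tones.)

E-flat C-flat

E-flat dominant seventh flat thirteen = E-flat, G, B-flat, D-flat, C-flat.
A♭ minor seventh = A-flat, C-flat, E-flat, G-flat.
Shared: E-flat, C-flat.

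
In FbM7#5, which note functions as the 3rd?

Root of FbM7#5 = F♭. The 3rd is a major 3rd: F♭ up a major 3rd → A♭.

A♭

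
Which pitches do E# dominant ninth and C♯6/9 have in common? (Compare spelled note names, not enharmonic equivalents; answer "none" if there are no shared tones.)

E#  D#

E# dominant ninth: E# G## B# D# F##
C♯6/9: C# E# G# A# D#
Common to both → E#, D#.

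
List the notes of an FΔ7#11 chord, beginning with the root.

FΔ7#11 is a major seventh sharp eleven built on F.
Root: F
Major 3rd (3rd): A
Perfect 5th (5th): C
Major 7th (7th): E
Augmented 11th (11th): B

F  A  C  E  B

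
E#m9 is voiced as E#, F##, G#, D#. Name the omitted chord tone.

The full E#m9 chord is E#, G#, B#, D#, F##.
Comparing with the voicing, the perfect 5th (5th) — B# — is absent.

B#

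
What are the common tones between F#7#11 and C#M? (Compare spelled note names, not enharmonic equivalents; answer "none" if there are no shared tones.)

F#7#11: F# A# C# E B#
C#M: C# E# G#
Common to both → C#.

C#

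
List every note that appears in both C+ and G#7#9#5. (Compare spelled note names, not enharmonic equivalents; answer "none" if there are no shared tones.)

G♯

C+ = C, E, G♯.
G#7#9#5 = G♯, B♯, D𝄪, F♯, A𝄪.
Shared: G♯.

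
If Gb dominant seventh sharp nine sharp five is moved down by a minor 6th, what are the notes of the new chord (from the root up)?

B-flat, D, F-sharp, A-flat, C-sharp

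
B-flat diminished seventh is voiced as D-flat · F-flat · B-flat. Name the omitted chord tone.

A-double-flat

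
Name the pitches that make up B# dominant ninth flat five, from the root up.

B-sharp  D-double-sharp  F-sharp  A-sharp  C-double-sharp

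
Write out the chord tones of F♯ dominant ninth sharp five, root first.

Root F-sharp, quality dominant ninth sharp five:
Root: F-sharp
Major 3rd (3rd): A-sharp
Augmented 5th (5th): C-double-sharp
Minor 7th (7th): E
Major 9th (9th): G-sharp

F-sharp, A-sharp, C-double-sharp, E, G-sharp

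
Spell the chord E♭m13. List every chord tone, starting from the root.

E♭ G♭ B♭ D♭ F A♭ C

Root E♭, quality minor thirteenth:
E♭ — root
G♭ — minor 3rd
B♭ — perfect 5th
D♭ — minor 7th
F — major 9th
A♭ — perfect 11th
C — major 13th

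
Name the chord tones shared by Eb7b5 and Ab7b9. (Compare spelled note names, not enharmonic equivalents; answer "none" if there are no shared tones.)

Eb, Bbb

Eb7b5: Eb G Bbb Db
Ab7b9: Ab C Eb Gb Bbb
Common to both → Eb, Bbb.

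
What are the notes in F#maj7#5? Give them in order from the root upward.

F#, A#, C##, E#

Root F#, quality augmented major seventh:
F# — root
A# — major 3rd
C## — augmented 5th
E# — major 7th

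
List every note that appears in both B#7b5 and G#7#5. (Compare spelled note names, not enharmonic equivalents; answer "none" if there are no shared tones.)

B#7b5: B# D## F# A#
G#7#5: G# B# D## F#
Common to both → B#, D##, F#.

B#, D##, F#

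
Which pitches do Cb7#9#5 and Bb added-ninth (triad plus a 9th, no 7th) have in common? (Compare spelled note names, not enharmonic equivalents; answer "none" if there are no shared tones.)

D

Cb7#9#5: Cb Eb G Bbb D
Bb added-ninth: Bb D F C
Common to both → D.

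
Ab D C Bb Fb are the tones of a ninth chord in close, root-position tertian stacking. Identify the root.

Stacking in thirds gives Bb – D – Fb – Ab – C, so Bb is the root — Bb dominant ninth flat five.

Bb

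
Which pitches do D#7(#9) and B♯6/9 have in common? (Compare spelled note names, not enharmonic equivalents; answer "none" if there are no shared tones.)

D#7(#9) = D#, F##, A#, C#, E##.
B♯6/9 = B#, D##, F##, G##, C##.
Shared: F##.

F##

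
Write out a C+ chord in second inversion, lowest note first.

C+ = C–E–G♯; second inversion → fifth (G♯) lowest.

G♯, C, E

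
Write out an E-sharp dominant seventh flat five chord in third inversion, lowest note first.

D#, E#, G##, B

E-sharp dominant seventh flat five = E#–G##–B–D#; third inversion → seventh (D#) lowest.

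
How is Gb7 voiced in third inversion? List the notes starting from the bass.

F♭ – G♭ – B♭ – D♭

In root position, Gb7 is G♭–B♭–D♭–F♭.
Third inversion puts the seventh (F♭) in the bass.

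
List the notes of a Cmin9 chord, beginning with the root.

C, Eb, G, Bb, D

Root C, quality minor ninth:
Root: C
Minor 3rd (3rd): Eb
Perfect 5th (5th): G
Minor 7th (7th): Bb
Major 9th (9th): D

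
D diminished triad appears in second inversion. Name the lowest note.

D diminished triad = D–F–Ab. Second inversion → fifth in the bass = Ab.

Ab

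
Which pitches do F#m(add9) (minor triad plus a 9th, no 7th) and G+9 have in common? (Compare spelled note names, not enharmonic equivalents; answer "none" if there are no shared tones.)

F#m(add9): F# A C# G#
G+9: G B D# F A
Common to both → A.

A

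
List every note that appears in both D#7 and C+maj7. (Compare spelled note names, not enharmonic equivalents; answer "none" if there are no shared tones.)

none

D#7 = D♯, F𝄪, A♯, C♯.
C+maj7 = C, E, G♯, B.
Shared: none.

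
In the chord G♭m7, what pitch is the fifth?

G♭m7 is built on Gb; its 5th is a perfect 5th above the root.
A fifth above G uses the letter D, and the perfect 5th above Gb is Db.

Db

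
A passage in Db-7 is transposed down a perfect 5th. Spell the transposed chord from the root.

Gb  Bbb  Db  Fb

Transposed root: Db → Gb (perfect 5th down). So we spell Gb minor seventh:
Root: Gb
Minor 3rd (3rd): Bbb
Perfect 5th (5th): Db
Minor 7th (7th): Fb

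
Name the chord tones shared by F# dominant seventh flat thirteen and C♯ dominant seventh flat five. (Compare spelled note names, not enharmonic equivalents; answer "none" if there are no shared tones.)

C-sharp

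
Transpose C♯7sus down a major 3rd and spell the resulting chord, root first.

C# down a major 3rd → A. New chord: A dominant seventh suspended fourth.
root → A
4th (perfect 4th) → D
5th (perfect 5th) → E
7th (minor 7th) → G

A  D  E  G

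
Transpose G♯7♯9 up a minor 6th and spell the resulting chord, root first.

A minor 6th up from G# is E, so the new chord is E dominant seventh sharp nine.
E — root
G# — major 3rd
B — perfect 5th
D — minor 7th
F## — augmented 9th

E – G# – B – D – F##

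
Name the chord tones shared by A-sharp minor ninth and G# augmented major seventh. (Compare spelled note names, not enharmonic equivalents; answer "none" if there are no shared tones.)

G-sharp – B-sharp

A-sharp minor ninth = A-sharp, C-sharp, E-sharp, G-sharp, B-sharp.
G# augmented major seventh = G-sharp, B-sharp, D-double-sharp, F-double-sharp.
Shared: G-sharp, B-sharp.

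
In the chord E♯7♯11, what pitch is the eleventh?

A𝄪

Root of E♯7♯11 = E♯. The 11th is an augmented 11th: E♯ up an augmented 11th → A𝄪.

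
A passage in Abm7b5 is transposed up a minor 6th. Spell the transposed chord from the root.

Fb, Abb, Cbb, Ebb

A minor 6th up from Ab is Fb, so the new chord is Fb half-diminished seventh.
Root: Fb
Minor 3rd (3rd): Abb
Diminished 5th (5th): Cbb
Minor 7th (7th): Ebb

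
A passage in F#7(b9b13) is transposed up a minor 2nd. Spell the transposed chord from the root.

F♯ up a minor 2nd → G. New chord: G dominant seventh flat nine flat thirteen.
Root: G
Major 3rd (3rd): B
Perfect 5th (5th): D
Minor 7th (7th): F
Minor 9th (9th): A♭
Minor 13th (13th): E♭

G, B, D, F, A♭, E♭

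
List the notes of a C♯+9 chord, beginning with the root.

C♯+9 is a dominant ninth sharp five built on C#.
root → C#
3rd (major 3rd) → E#
5th (augmented 5th) → G##
7th (minor 7th) → B
9th (major 9th) → D#

C#, E#, G##, B, D#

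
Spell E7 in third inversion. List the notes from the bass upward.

E7 = E–G#–B–D; third inversion → seventh (D) lowest.

D, E, G#, B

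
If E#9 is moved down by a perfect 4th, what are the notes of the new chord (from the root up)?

B♯, D𝄪, F𝄪, A♯, C𝄪

Transposed root: E♯ → B♯ (perfect 4th down). So we spell B♯ dominant ninth:
Root: B♯
Major 3rd (3rd): D𝄪
Perfect 5th (5th): F𝄪
Minor 7th (7th): A♯
Major 9th (9th): C𝄪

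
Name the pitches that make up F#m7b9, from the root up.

F#  A  C#  E  G

F#m7b9 is a minor seventh flat nine built on F#.
Root: F#
Minor 3rd (3rd): A
Perfect 5th (5th): C#
Minor 7th (7th): E
Minor 9th (9th): G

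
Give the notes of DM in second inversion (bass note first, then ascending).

A – D – F#

In root position, DM is D–F#–A.
Second inversion puts the fifth (A) in the bass.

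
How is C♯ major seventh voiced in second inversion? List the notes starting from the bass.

C♯ major seventh = C♯–E♯–G♯–B♯; second inversion → fifth (G♯) lowest.

G♯, B♯, C♯, E♯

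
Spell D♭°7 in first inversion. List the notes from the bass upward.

In root position, D♭°7 is Db–Fb–Abb–Cbb.
First inversion puts the third (Fb) in the bass.

Fb Abb Cbb Db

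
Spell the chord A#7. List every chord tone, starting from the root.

A#  C##  E#  G#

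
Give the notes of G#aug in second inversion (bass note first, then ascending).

G#aug = G#–B#–D##; second inversion → fifth (D##) lowest.

D## G# B#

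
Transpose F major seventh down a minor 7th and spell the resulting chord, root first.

G – B – D – F-sharp

F down a minor 7th → G. New chord: G major seventh.
- root: G
- major 3rd: B
- perfect 5th: D
- major 7th: F-sharp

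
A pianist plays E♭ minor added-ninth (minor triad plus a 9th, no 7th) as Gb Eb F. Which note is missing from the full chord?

Bb

The full E♭ minor added-ninth chord is Eb, Gb, Bb, F.
Comparing with the voicing, the perfect 5th (5th) — Bb — is absent.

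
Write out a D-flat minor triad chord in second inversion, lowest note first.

A-flat  D-flat  F-flat

D-flat minor triad = D-flat–F-flat–A-flat; second inversion → fifth (A-flat) lowest.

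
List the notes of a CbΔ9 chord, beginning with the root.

Root Cb, quality major ninth:
root → Cb
3rd (major 3rd) → Eb
5th (perfect 5th) → Gb
7th (major 7th) → Bb
9th (major 9th) → Db

Cb, Eb, Gb, Bb, Db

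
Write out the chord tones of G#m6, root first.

G#m6: minor sixth on G♯.
Root: G♯
Minor 3rd (3rd): B
Perfect 5th (5th): D♯
Major 6th (6th): E♯

G♯, B, D♯, E♯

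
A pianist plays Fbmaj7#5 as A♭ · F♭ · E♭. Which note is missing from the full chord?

The full Fbmaj7#5 chord is F♭, A♭, C, E♭.
Comparing with the voicing, the augmented 5th (5th) — C — is absent.

C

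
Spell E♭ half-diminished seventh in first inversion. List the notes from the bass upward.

In root position, E♭ half-diminished seventh is E-flat–G-flat–B-double-flat–D-flat.
First inversion puts the third (G-flat) in the bass.

G-flat, B-double-flat, D-flat, E-flat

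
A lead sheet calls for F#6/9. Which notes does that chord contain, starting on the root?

F#6/9 is a six-nine built on F♯.
Root: F♯
Major 3rd (3rd): A♯
Perfect 5th (5th): C♯
Major 6th (6th): D♯
Major 9th (9th): G♯

F♯ A♯ C♯ D♯ G♯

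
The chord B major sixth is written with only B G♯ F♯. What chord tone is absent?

D♯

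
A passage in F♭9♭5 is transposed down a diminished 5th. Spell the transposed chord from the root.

Fb down a diminished 5th → Bb. New chord: Bb dominant ninth flat five.
Bb — root
D — major 3rd
Fb — diminished 5th
Ab — minor 7th
C — major 9th

Bb, D, Fb, Ab, C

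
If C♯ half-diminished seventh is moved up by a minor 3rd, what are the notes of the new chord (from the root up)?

E G B-flat D

A minor 3rd up from C-sharp is E, so the new chord is E half-diminished seventh.
- root: E
- minor 3rd: G
- diminished 5th: B-flat
- minor 7th: D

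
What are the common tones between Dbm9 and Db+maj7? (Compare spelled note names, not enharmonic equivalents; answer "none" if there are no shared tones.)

Db

Dbm9: Db Fb Ab Cb Eb
Db+maj7: Db F A C
Common to both → Db.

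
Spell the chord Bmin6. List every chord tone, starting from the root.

Root B, quality minor sixth:
B — root
D — minor 3rd
F# — perfect 5th
G# — major 6th

B D F# G#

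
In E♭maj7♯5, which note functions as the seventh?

D

E♭maj7♯5 is built on Eb; its 7th is a major 7th above the root.
A seventh above E uses the letter D, and the major 7th above Eb is D.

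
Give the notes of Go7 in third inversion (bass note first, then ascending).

In root position, Go7 is G–Bb–Db–Fb.
Third inversion puts the seventh (Fb) in the bass.

Fb – G – Bb – Db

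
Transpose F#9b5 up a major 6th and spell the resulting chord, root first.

D#, F##, A, C#, E#

F# up a major 6th → D#. New chord: D# dominant ninth flat five.
D# — root
F## — major 3rd
A — diminished 5th
C# — minor 7th
E# — major 9th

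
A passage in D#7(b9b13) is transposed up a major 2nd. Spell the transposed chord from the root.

A major 2nd up from D# is E#, so the new chord is E# dominant seventh flat nine flat thirteen.
root → E#
3rd (major 3rd) → G##
5th (perfect 5th) → B#
7th (minor 7th) → D#
9th (minor 9th) → F#
13th (minor 13th) → C#

E#, G##, B#, D#, F#, C#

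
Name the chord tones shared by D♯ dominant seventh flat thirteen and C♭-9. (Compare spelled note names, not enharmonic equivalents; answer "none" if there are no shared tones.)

none

D♯ dominant seventh flat thirteen: D# F## A# C# B
C♭-9: Cb Ebb Gb Bbb Db
Common to both → none.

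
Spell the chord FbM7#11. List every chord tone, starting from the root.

FbM7#11: major seventh sharp eleven on Fb.
Root: Fb
Major 3rd (3rd): Ab
Perfect 5th (5th): Cb
Major 7th (7th): Eb
Augmented 11th (11th): Bb

Fb – Ab – Cb – Eb – Bb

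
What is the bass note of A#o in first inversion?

C♯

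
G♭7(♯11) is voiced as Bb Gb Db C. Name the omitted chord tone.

Fb

The full G♭7(♯11) chord is Gb, Bb, Db, Fb, C.
Comparing with the voicing, the minor 7th (7th) — Fb — is absent.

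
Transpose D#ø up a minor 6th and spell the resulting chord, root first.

A minor 6th up from D♯ is B, so the new chord is B half-diminished seventh.
- root: B
- minor 3rd: D
- diminished 5th: F
- minor 7th: A

B – D – F – A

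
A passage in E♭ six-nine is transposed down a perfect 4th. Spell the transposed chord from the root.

Bb  D  F  G  C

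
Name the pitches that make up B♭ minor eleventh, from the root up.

Bb  Db  F  Ab  C  Eb

B♭ minor eleventh: minor eleventh on Bb.
- root: Bb
- minor 3rd: Db
- perfect 5th: F
- minor 7th: Ab
- major 9th: C
- perfect 11th: Eb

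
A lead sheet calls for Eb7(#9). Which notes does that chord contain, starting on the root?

Eb, G, Bb, Db, F#

Eb7(#9) is a dominant seventh sharp nine built on Eb.
Eb — root
G — major 3rd
Bb — perfect 5th
Db — minor 7th
F# — augmented 9th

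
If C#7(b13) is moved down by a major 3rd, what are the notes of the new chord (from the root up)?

A, C#, E, G, F

Transposed root: C# → A (major 3rd down). So we spell A dominant seventh flat thirteen:
A — root
C# — major 3rd
E — perfect 5th
G — minor 7th
F — minor 13th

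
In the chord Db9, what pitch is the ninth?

Eb

Root of Db9 = Db. The 9th is a major 9th: Db up a major 9th → Eb.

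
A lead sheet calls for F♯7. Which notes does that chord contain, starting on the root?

F#  A#  C#  E

Root F#, quality dominant seventh:
root → F#
3rd (major 3rd) → A#
5th (perfect 5th) → C#
7th (minor 7th) → E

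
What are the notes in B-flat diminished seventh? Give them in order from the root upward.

Bb, Db, Fb, Abb

Root Bb, quality diminished seventh:
- root: Bb
- minor 3rd: Db
- diminished 5th: Fb
- diminished 7th: Abb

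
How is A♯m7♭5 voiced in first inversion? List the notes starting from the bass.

C#  E  G#  A#

A♯m7♭5 = A#–C#–E–G#; first inversion → third (C#) lowest.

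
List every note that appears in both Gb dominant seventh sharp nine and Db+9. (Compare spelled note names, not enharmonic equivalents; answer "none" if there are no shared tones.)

Gb dominant seventh sharp nine: Gb Bb Db Fb A
Db+9: Db F A Cb Eb
Common to both → Db, A.

Db, A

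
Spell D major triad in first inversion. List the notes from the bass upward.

D major triad = D–F♯–A; first inversion → third (F♯) lowest.

F♯, A, D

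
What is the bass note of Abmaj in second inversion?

Eb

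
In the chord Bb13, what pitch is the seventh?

Ab

Root of Bb13 = Bb. The 7th is a minor 7th: Bb up a minor 7th → Ab.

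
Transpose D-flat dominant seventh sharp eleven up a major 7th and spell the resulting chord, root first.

Transposed root: D-flat → C (major 7th up). So we spell C dominant seventh sharp eleven:
Root: C
Major 3rd (3rd): E
Perfect 5th (5th): G
Minor 7th (7th): B-flat
Augmented 11th (11th): F-sharp

C, E, G, B-flat, F-sharp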